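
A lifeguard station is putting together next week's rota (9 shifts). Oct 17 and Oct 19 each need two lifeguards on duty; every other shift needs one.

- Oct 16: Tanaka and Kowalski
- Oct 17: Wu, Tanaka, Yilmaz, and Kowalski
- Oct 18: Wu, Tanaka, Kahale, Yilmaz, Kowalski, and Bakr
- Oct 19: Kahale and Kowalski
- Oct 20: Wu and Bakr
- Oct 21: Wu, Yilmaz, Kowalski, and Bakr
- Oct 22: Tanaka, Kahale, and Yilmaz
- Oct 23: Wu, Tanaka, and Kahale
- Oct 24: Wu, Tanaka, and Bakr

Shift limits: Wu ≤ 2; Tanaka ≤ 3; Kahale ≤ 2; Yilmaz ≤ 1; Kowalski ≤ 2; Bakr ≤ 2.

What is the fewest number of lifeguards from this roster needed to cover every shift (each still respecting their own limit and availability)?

11 slots to fill and no one can take more than 3, so at least ⌈11/3⌉ = 4 lifeguards are needed.
Any 4 lifeguards together have capacity at most 3+2+2+2 = 9 < 11 slots, so 4 can never suffice.
Wu, Tanaka, Kahale, Kowalski, and Bakr alone can cover everything: Oct 16→Tanaka, Oct 17→Wu+Tanaka, Oct 18→Bakr, Oct 19→Kahale+Kowalski, Oct 20→Wu, Oct 21→Kowalski, Oct 22→Tanaka, Oct 23→Kahale, Oct 24→Bakr.

5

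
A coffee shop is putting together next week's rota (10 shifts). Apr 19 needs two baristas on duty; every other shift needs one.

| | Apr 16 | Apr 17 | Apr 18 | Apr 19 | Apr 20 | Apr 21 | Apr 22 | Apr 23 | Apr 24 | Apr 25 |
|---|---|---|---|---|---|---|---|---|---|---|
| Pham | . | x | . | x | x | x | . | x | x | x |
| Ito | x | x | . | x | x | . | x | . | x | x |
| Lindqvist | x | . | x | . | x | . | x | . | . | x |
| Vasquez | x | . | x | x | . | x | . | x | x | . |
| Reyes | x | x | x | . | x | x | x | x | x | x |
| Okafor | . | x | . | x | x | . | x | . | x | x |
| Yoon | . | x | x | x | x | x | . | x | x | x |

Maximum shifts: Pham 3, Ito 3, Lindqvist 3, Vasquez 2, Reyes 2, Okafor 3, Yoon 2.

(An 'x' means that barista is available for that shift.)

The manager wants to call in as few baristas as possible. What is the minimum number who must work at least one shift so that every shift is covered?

4

11 slots to fill and no one can take more than 3, so at least ⌈11/3⌉ = 4 baristas are needed.
Pham, Ito, Lindqvist, and Vasquez alone can cover everything: Apr 16→Ito, Apr 17→Pham, Apr 18→Lindqvist, Apr 19→Ito+Vasquez, Apr 20→Lindqvist, Apr 21→Pham, Apr 22→Ito, Apr 23→Pham, Apr 24→Vasquez, Apr 25→Lindqvist.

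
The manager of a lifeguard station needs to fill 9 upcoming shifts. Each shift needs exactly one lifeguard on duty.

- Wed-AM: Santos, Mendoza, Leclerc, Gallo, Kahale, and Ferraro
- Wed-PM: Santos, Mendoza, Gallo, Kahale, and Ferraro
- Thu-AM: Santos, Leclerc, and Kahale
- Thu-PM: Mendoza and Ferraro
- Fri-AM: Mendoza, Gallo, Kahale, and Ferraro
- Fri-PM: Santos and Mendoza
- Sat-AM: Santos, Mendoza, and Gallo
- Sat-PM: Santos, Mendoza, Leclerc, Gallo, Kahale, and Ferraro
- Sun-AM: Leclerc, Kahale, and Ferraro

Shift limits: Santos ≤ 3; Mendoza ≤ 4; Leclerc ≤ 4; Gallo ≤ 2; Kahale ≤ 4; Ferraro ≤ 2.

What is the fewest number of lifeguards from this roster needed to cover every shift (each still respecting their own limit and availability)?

3

9 slots to fill and no one can take more than 4, so at least ⌈9/4⌉ = 3 lifeguards are needed.
Santos, Mendoza, and Leclerc alone can cover everything: Wed-AM→Mendoza, Wed-PM→Santos, Thu-AM→Santos, Thu-PM→Mendoza, Fri-AM→Mendoza, Fri-PM→Santos, Sat-AM→Mendoza, Sat-PM→Leclerc, Sun-AM→Leclerc.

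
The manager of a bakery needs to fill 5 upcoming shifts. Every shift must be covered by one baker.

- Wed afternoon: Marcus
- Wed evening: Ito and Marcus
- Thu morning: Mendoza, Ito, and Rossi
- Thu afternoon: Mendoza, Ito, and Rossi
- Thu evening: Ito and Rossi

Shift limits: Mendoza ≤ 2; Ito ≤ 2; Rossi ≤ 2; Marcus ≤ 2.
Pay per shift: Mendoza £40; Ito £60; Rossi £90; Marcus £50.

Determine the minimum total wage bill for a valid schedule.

Wed afternoon can only be covered by Marcus, so that assignment is forced.
Picking the cheapest available baker for each shift independently would cost £240, and that bound is achievable.
An optimal schedule: Wed afternoon→Marcus, Wed evening→Marcus, Thu morning→Mendoza, Thu afternoon→Mendoza, Thu evening→Ito.
Total: 50 + 50 + 40 + 40 + 60 = £240.

£240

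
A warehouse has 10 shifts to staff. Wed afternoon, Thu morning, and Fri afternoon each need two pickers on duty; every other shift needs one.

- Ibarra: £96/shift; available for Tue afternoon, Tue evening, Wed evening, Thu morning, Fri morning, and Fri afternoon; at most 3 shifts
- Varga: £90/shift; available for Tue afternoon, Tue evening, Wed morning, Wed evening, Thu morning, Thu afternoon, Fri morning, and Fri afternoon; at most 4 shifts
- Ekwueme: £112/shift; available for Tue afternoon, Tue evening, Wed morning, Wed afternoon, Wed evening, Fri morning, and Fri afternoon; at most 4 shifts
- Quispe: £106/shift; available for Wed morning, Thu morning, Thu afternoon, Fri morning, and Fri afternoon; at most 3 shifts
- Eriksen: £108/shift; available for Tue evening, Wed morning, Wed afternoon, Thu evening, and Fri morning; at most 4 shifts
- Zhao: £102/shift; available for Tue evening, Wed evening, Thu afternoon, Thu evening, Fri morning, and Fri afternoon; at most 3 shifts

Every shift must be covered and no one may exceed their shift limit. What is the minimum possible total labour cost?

£1280

Wed afternoon can only be covered by Ekwueme and Eriksen, so that assignment is forced.
Picking the cheapest available picker for each shift independently would cost £1234, but that ignores the shift limits.
An optimal schedule: Tue afternoon→Varga, Tue evening→Ibarra, Wed morning→Varga, Wed afternoon→Eriksen+Ekwueme, Wed evening→Ibarra, Thu morning→Varga+Ibarra, Thu afternoon→Varga, Thu evening→Zhao, Fri morning→Zhao, Fri afternoon→Zhao+Quispe.
Total: 90 + 96 + 90 + 108 + 112 + 96 + 90 + 96 + 90 + 102 + 102 + 102 + 106 = £1280.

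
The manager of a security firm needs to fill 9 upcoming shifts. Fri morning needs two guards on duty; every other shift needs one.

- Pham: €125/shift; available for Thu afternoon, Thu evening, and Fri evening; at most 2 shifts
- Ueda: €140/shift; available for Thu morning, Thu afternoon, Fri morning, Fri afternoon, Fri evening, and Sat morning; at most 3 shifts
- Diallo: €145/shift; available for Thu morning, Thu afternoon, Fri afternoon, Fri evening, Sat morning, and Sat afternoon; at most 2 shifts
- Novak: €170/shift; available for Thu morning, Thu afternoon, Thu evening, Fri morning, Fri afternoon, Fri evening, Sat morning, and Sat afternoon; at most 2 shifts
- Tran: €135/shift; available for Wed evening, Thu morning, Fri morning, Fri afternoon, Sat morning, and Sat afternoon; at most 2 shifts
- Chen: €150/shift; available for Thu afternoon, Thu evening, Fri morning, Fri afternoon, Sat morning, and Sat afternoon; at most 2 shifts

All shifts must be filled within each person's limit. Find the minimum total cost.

Wed evening can only be covered by Tran, so that assignment is forced.
Picking the cheapest available guard for each shift independently would cost €1325, but that ignores the shift limits.
An optimal schedule: Wed evening→Tran, Thu morning→Tran, Thu afternoon→Ueda, Thu evening→Pham, Fri morning→Ueda+Chen, Fri afternoon→Ueda, Fri evening→Pham, Sat morning→Diallo, Sat afternoon→Diallo.
Total: 135 + 135 + 140 + 125 + 140 + 150 + 140 + 125 + 145 + 145 = €1380.

€1380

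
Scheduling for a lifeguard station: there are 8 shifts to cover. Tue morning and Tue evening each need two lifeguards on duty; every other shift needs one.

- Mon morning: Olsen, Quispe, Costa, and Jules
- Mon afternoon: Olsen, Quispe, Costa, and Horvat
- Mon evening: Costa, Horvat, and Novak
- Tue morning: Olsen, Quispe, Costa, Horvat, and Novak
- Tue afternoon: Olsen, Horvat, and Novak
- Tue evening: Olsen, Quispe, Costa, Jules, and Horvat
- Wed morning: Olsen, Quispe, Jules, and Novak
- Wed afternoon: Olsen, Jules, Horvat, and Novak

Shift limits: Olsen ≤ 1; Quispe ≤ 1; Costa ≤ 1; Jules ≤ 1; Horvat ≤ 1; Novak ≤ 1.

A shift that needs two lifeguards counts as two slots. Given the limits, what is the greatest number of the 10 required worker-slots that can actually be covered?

Total capacity across all lifeguards is 1+1+1+1+1+1 = 6, and 10 slots are needed, so at most 6 can be filled.
An assignment achieving 6: Mon morning→Quispe, Mon afternoon→Horvat, Mon evening→Costa, Tue afternoon→Olsen, Wed morning→Jules, Wed afternoon→Novak.
Loads: Olsen 1/1, Quispe 1/1, Costa 1/1, Jules 1/1, Horvat 1/1, Novak 1/1.

6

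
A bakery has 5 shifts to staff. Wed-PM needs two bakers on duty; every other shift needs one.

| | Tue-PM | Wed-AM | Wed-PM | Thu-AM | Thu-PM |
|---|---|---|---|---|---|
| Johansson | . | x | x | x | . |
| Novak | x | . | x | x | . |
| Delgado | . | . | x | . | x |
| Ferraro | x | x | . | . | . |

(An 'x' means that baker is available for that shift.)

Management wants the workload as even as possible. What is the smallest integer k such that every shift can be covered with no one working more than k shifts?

With 4 bakers and 6 worker-slots to fill, someone must work at least ⌈6/4⌉ = 2 shifts, so k ≥ 2.
k = 2 works: Tue-PM→Novak, Wed-AM→Johansson, Wed-PM→Novak+Delgado, Thu-AM→Johansson, Thu-PM→Delgado.
Loads: Johansson 2, Novak 2, Delgado 2, Ferraro 0 — all ≤ 2.

2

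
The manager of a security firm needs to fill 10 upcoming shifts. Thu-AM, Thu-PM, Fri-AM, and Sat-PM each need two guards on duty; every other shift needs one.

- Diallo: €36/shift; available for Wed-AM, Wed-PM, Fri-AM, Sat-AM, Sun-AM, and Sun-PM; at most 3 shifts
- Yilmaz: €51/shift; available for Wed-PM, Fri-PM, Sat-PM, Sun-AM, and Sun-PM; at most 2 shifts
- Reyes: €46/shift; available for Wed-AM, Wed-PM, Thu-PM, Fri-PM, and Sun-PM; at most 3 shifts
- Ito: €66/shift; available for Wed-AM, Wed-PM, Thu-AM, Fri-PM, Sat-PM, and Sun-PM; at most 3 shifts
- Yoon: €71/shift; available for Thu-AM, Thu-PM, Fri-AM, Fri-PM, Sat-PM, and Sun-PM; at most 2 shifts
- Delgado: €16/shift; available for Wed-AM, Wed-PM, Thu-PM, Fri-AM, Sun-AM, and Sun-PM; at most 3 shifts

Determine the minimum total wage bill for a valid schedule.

€599

Thu-AM can only be covered by Ito and Yoon, so that assignment is forced.
Sat-AM can only be covered by Diallo, so that assignment is forced.
Picking the cheapest available guard for each shift independently would cost €514, but that ignores the shift limits.
An optimal schedule: Wed-AM→Diallo, Wed-PM→Reyes, Thu-AM→Ito+Yoon, Thu-PM→Delgado+Reyes, Fri-AM→Delgado+Diallo, Fri-PM→Reyes, Sat-AM→Diallo, Sat-PM→Yilmaz+Ito, Sun-AM→Delgado, Sun-PM→Yilmaz.
Total: 36 + 46 + 66 + 71 + 16 + 46 + 16 + 36 + 46 + 36 + 51 + 66 + 16 + 51 = €599.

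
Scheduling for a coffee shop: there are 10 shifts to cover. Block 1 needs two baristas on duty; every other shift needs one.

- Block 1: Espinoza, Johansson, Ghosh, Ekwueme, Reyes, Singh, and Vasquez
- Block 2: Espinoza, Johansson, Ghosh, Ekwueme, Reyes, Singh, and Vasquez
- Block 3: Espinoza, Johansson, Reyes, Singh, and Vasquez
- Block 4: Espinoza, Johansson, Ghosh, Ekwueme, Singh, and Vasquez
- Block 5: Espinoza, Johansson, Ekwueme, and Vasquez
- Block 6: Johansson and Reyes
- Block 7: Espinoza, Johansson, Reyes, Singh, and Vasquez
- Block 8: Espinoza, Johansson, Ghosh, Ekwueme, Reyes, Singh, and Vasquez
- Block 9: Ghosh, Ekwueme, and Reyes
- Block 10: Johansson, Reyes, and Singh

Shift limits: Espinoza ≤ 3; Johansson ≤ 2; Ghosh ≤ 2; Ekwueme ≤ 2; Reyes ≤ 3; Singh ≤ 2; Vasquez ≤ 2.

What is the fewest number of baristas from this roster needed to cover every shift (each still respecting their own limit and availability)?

5

11 slots to fill and no one can take more than 3, so at least ⌈11/3⌉ = 4 baristas are needed.
Any 4 baristas together have capacity at most 3+3+2+2 = 10 < 11 slots, so 4 can never suffice.
Espinoza, Johansson, Ghosh, Ekwueme, and Reyes alone can cover everything: Block 1→Ekwueme+Reyes, Block 2→Ekwueme, Block 3→Espinoza, Block 4→Ghosh, Block 5→Espinoza, Block 6→Johansson, Block 7→Espinoza, Block 8→Reyes, Block 9→Ghosh, Block 10→Johansson.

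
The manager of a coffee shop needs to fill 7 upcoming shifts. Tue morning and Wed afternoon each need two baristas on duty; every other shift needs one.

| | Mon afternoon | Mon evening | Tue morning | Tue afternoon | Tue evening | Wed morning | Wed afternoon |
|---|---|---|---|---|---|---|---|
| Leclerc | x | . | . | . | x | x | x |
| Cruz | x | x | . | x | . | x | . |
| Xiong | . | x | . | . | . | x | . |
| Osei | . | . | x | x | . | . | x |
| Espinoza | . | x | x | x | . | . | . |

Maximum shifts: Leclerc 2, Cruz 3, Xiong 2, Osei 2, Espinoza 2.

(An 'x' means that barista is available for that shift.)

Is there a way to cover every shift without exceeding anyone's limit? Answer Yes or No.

Yes

Tue morning can only be covered by Osei and Espinoza, so that assignment is forced.
Tue evening can only be covered by Leclerc, so that assignment is forced.
Wed afternoon can only be covered by Leclerc and Osei, so that assignment is forced.
One valid schedule: Mon afternoon→Cruz, Mon evening→Cruz, Tue morning→Osei+Espinoza, Tue afternoon→Cruz, Tue evening→Leclerc, Wed morning→Xiong, Wed afternoon→Leclerc+Osei.
Loads: Leclerc 2/2, Cruz 3/3, Xiong 1/2, Osei 2/2, Espinoza 1/2 — all within limits.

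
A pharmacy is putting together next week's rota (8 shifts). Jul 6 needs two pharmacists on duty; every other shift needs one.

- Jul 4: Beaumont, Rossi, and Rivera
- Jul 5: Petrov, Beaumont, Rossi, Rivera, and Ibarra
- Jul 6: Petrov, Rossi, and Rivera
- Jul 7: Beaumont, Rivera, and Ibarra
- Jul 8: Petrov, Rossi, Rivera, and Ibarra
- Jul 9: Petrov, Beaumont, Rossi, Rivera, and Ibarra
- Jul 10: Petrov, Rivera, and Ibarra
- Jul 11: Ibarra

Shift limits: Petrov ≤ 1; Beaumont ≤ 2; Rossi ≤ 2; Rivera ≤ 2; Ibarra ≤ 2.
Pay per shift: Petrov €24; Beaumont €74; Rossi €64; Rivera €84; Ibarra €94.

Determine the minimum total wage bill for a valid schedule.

Jul 11 can only be covered by Ibarra, so that assignment is forced.
Picking the cheapest available pharmacist for each shift independently would cost €416, but that ignores the shift limits.
An optimal schedule: Jul 4→Beaumont, Jul 5→Rivera, Jul 6→Petrov+Rossi, Jul 7→Beaumont, Jul 8→Rossi, Jul 9→Ibarra, Jul 10→Rivera, Jul 11→Ibarra.
Total: 74 + 84 + 24 + 64 + 74 + 64 + 94 + 84 + 94 = €656.

€656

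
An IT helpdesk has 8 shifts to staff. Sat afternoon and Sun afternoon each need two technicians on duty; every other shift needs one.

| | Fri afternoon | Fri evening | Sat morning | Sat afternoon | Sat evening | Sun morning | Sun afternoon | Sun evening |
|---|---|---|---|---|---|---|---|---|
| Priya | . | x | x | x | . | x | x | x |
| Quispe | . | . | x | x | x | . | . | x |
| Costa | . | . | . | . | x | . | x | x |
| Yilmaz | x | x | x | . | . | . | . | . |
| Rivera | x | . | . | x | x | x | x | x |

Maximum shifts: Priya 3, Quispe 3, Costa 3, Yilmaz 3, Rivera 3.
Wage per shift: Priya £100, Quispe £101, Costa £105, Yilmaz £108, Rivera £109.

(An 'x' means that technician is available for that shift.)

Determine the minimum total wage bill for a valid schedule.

Picking the cheapest available technician for each shift independently would cost £1015, but that ignores the shift limits.
An optimal schedule: Fri afternoon→Yilmaz, Fri evening→Yilmaz, Sat morning→Quispe, Sat afternoon→Priya+Quispe, Sat evening→Quispe, Sun morning→Priya, Sun afternoon→Priya+Costa, Sun evening→Costa.
Total: 108 + 108 + 101 + 100 + 101 + 101 + 100 + 100 + 105 + 105 = £1029.

£1029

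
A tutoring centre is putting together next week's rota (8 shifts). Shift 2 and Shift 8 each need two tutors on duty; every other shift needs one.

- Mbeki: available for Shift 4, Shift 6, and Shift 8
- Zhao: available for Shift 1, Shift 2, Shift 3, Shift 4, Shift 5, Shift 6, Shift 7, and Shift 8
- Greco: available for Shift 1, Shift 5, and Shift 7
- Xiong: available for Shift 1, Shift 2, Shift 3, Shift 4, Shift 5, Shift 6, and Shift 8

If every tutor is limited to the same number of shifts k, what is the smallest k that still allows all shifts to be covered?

3

With 4 tutors and 10 worker-slots to fill, someone must work at least ⌈10/4⌉ = 3 shifts, so k ≥ 3.
k = 3 works: Shift 1→Greco, Shift 2→Zhao+Xiong, Shift 3→Zhao, Shift 4→Mbeki, Shift 5→Greco, Shift 6→Mbeki, Shift 7→Zhao, Shift 8→Mbeki+Xiong.
Loads: Mbeki 3, Zhao 3, Greco 2, Xiong 2 — all ≤ 3.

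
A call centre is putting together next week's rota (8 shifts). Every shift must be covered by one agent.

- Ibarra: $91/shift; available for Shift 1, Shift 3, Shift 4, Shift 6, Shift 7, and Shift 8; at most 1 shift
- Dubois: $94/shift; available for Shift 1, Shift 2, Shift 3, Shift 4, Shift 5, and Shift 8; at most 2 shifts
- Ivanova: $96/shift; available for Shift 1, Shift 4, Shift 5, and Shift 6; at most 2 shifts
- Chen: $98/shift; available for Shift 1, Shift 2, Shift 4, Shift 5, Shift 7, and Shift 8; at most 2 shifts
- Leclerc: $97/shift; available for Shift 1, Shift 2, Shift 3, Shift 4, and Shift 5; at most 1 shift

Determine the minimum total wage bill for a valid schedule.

$764

Picking the cheapest available agent for each shift independently would cost $734, but that ignores the shift limits.
An optimal schedule: Shift 1→Ivanova, Shift 2→Dubois, Shift 3→Dubois, Shift 4→Leclerc, Shift 5→Ivanova, Shift 6→Ibarra, Shift 7→Chen, Shift 8→Chen.
Total: 96 + 94 + 94 + 97 + 96 + 91 + 98 + 98 = $764.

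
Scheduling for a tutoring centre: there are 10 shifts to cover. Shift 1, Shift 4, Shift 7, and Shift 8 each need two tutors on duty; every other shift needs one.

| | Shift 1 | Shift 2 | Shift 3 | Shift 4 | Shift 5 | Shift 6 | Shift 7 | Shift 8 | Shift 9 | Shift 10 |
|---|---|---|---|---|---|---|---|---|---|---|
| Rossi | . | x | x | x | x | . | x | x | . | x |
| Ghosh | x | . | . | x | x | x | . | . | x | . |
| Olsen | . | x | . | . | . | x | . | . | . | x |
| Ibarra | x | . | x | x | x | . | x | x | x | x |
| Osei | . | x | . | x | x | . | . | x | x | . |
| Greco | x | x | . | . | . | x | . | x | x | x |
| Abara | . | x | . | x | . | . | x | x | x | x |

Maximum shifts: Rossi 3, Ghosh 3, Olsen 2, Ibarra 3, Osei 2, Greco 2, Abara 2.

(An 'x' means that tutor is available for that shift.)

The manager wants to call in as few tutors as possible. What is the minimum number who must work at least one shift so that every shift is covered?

6

14 slots to fill and no one can take more than 3, so at least ⌈14/3⌉ = 5 tutors are needed.
Any 5 tutors together have capacity at most 3+3+3+2+2 = 13 < 14 slots, so 5 can never suffice.
Rossi, Ghosh, Olsen, Ibarra, Osei, and Greco alone can cover everything: Shift 1→Ghosh+Ibarra, Shift 2→Rossi, Shift 3→Rossi, Shift 4→Ibarra+Osei, Shift 5→Ghosh, Shift 6→Ghosh, Shift 7→Rossi+Ibarra, Shift 8→Osei+Greco, Shift 9→Greco, Shift 10→Olsen.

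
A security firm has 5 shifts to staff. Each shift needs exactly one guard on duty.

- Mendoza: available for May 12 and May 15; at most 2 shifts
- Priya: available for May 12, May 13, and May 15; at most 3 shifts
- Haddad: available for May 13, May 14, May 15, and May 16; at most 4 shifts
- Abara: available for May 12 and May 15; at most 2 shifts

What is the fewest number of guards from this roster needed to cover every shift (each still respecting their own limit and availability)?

5 slots to fill and no one can take more than 4, so at least ⌈5/4⌉ = 2 guards are needed.
Mendoza and Haddad alone can cover everything: May 12→Mendoza, May 13→Haddad, May 14→Haddad, May 15→Mendoza, May 16→Haddad.

2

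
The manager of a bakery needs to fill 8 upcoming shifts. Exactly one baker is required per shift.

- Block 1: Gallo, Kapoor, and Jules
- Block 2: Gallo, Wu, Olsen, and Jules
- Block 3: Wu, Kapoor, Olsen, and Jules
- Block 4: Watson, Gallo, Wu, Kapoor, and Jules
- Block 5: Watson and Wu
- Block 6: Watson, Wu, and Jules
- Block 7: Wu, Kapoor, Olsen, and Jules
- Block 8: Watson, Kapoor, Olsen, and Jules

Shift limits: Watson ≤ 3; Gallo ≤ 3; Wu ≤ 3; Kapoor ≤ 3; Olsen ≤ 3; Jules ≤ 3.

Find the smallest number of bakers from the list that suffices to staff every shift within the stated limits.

8 slots to fill and no one can take more than 3, so at least ⌈8/3⌉ = 3 bakers are needed.
Watson, Gallo, and Wu alone can cover everything: Block 1→Gallo, Block 2→Gallo, Block 3→Wu, Block 4→Gallo, Block 5→Watson, Block 6→Watson, Block 7→Wu, Block 8→Watson.

3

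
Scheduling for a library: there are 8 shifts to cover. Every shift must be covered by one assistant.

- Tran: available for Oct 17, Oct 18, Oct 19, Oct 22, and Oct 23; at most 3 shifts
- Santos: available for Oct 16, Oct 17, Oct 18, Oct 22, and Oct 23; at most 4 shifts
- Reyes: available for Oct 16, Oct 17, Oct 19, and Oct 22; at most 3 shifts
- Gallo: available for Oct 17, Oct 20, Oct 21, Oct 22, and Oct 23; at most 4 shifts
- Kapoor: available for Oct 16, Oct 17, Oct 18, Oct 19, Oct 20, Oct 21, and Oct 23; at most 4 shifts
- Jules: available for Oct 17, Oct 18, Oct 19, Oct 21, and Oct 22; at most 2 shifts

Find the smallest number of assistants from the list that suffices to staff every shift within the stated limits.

8 slots to fill and no one can take more than 4, so at least ⌈8/4⌉ = 2 assistants are needed.
Santos and Kapoor alone can cover everything: Oct 16→Santos, Oct 17→Santos, Oct 18→Santos, Oct 19→Kapoor, Oct 20→Kapoor, Oct 21→Kapoor, Oct 22→Santos, Oct 23→Kapoor.

2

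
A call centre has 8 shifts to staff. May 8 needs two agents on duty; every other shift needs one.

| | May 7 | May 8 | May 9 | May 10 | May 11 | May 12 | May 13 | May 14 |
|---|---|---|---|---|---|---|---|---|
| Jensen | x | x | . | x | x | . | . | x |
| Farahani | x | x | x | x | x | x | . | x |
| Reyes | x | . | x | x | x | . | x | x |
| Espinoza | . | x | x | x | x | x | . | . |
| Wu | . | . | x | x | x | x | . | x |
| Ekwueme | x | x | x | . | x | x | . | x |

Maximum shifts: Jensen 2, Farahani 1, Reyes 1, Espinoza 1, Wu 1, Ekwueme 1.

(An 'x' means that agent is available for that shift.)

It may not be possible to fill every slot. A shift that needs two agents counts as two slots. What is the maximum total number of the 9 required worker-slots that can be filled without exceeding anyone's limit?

7

Total capacity across all agents is 2+1+1+1+1+1 = 7, and 9 slots are needed, so at most 7 can be filled.
An assignment achieving 7: May 7→Jensen, May 8→Jensen+Farahani, May 9→Wu, May 12→Espinoza, May 13→Reyes, May 14→Ekwueme.
Loads: Jensen 2/2, Farahani 1/1, Reyes 1/1, Espinoza 1/1, Wu 1/1, Ekwueme 1/1.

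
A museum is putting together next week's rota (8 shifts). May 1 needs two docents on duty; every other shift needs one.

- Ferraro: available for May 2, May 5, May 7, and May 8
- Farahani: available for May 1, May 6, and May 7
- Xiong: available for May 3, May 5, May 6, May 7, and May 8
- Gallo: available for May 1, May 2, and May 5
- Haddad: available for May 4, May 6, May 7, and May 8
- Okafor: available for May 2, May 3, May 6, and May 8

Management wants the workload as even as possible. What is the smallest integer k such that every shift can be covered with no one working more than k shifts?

2

With 6 docents and 9 worker-slots to fill, someone must work at least ⌈9/6⌉ = 2 shifts, so k ≥ 2.
k = 2 works: May 1→Farahani+Gallo, May 2→Ferraro, May 3→Xiong, May 4→Haddad, May 5→Ferraro, May 6→Farahani, May 7→Xiong, May 8→Haddad.
Loads: Ferraro 2, Farahani 2, Xiong 2, Gallo 1, Haddad 2, Okafor 0 — all ≤ 2.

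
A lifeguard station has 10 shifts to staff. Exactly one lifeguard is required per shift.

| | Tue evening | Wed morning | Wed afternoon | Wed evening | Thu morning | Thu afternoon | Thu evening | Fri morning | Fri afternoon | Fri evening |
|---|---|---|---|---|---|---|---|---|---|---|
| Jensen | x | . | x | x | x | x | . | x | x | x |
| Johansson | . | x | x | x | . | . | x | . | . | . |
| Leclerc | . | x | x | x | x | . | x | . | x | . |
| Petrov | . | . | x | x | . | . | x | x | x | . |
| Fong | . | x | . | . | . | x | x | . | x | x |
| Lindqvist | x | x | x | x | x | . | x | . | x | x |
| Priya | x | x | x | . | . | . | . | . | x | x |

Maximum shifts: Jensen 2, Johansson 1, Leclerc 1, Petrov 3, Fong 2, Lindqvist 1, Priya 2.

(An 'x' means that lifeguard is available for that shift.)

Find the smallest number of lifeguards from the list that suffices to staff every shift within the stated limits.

10 slots to fill and no one can take more than 3, so at least ⌈10/3⌉ = 4 lifeguards are needed.
Any 4 lifeguards together have capacity at most 3+2+2+2 = 9 < 10 slots, so 4 can never suffice.
Jensen, Johansson, Petrov, Fong, and Priya alone can cover everything: Tue evening→Jensen, Wed morning→Johansson, Wed afternoon→Priya, Wed evening→Petrov, Thu morning→Jensen, Thu afternoon→Fong, Thu evening→Petrov, Fri morning→Petrov, Fri afternoon→Priya, Fri evening→Fong.

5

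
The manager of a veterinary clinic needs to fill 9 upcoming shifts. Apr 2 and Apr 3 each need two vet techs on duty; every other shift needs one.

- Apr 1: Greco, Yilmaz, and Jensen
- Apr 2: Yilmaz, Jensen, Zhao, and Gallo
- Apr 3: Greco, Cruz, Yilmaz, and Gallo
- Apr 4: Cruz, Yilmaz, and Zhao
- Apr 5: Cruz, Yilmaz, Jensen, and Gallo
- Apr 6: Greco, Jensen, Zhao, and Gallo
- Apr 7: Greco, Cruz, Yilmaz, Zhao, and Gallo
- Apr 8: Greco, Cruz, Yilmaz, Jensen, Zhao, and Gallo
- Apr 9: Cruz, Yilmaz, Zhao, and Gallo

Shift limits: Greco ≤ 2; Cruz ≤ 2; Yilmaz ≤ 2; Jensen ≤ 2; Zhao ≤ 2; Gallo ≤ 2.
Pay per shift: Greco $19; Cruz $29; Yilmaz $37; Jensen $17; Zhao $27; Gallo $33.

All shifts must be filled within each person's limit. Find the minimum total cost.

Picking the cheapest available vet tech for each shift independently would cost $233, but that ignores the shift limits.
An optimal schedule: Apr 1→Jensen, Apr 2→Gallo+Yilmaz, Apr 3→Cruz+Gallo, Apr 4→Zhao, Apr 5→Jensen, Apr 6→Greco, Apr 7→Greco, Apr 8→Cruz, Apr 9→Zhao.
Total: 17 + 33 + 37 + 29 + 33 + 27 + 17 + 19 + 19 + 29 + 27 = $287.

$287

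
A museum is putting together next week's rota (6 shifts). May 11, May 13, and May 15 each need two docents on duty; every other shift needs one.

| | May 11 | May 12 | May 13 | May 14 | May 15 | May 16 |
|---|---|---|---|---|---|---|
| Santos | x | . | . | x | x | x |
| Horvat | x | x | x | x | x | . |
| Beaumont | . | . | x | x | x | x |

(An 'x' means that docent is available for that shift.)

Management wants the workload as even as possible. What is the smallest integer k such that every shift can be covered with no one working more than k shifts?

With 3 docents and 9 worker-slots to fill, someone must work at least ⌈9/3⌉ = 3 shifts, so k ≥ 3.
k = 3 works: May 11→Santos+Horvat, May 12→Horvat, May 13→Horvat+Beaumont, May 14→Beaumont, May 15→Santos+Beaumont, May 16→Santos.
Loads: Santos 3, Horvat 3, Beaumont 3 — all ≤ 3.

3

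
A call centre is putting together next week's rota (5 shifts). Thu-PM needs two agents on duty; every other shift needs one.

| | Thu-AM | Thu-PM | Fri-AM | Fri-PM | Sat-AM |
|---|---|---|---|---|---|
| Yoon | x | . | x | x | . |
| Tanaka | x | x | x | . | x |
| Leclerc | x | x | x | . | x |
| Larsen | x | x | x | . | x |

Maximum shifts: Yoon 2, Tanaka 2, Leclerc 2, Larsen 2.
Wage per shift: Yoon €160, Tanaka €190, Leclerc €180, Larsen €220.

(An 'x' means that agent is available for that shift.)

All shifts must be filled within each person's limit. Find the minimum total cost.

€1060

Fri-PM can only be covered by Yoon, so that assignment is forced.
Picking the cheapest available agent for each shift independently would cost €1030, but that ignores the shift limits.
An optimal schedule: Thu-AM→Yoon, Thu-PM→Tanaka+Leclerc, Fri-AM→Leclerc, Fri-PM→Yoon, Sat-AM→Tanaka.
Total: 160 + 190 + 180 + 180 + 160 + 190 = €1060.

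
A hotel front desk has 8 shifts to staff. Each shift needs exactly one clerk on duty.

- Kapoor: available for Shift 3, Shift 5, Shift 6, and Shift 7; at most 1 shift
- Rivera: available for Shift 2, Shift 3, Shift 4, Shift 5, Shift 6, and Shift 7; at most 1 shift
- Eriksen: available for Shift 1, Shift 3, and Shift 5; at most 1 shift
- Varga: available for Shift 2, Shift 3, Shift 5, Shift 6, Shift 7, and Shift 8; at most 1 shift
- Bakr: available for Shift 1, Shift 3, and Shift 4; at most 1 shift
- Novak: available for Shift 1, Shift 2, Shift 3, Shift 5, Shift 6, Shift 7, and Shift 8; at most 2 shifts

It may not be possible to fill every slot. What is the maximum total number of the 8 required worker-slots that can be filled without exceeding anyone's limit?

Total capacity across all clerks is 1+1+1+1+1+2 = 7, and 8 slots are needed, so at most 7 can be filled.
An assignment achieving 7: Shift 1→Eriksen, Shift 2→Novak, Shift 3→Bakr, Shift 4→Rivera, Shift 6→Kapoor, Shift 7→Novak, Shift 8→Varga.
Loads: Kapoor 1/1, Rivera 1/1, Eriksen 1/1, Varga 1/1, Bakr 1/1, Novak 2/2.

7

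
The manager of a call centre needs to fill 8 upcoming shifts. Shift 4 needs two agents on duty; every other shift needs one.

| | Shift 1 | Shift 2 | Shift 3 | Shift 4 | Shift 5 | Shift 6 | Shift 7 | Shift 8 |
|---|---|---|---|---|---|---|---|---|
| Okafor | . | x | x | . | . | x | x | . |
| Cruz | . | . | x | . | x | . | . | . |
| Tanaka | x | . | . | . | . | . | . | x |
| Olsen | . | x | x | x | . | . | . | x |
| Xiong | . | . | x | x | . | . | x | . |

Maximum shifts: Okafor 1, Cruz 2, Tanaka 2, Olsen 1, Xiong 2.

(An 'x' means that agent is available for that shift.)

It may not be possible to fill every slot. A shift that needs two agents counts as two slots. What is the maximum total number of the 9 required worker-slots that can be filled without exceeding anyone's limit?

Total capacity across all agents is 1+2+2+1+2 = 8, and 9 slots are needed, so at most 8 can be filled.
An assignment achieving 8: Shift 1→Tanaka, Shift 2→Olsen, Shift 3→Cruz, Shift 4→Xiong, Shift 5→Cruz, Shift 6→Okafor, Shift 7→Xiong, Shift 8→Tanaka.
Loads: Okafor 1/1, Cruz 2/2, Tanaka 2/2, Olsen 1/1, Xiong 2/2.

8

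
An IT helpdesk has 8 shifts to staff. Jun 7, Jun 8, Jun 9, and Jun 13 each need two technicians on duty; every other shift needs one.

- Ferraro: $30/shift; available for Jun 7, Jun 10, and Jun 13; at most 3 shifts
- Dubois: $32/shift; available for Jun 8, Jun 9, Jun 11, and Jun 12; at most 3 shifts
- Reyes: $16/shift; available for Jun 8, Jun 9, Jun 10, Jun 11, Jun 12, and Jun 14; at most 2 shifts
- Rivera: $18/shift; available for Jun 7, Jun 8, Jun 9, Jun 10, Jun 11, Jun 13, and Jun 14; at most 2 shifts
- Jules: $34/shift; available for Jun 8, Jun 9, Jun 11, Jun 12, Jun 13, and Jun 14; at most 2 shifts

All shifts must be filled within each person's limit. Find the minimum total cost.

$322

Jun 7 can only be covered by Ferraro and Rivera, so that assignment is forced.
Picking the cheapest available technician for each shift independently would cost $228, but that ignores the shift limits.
An optimal schedule: Jun 7→Ferraro+Rivera, Jun 8→Dubois+Jules, Jun 9→Reyes+Jules, Jun 10→Ferraro, Jun 11→Dubois, Jun 12→Dubois, Jun 13→Ferraro+Rivera, Jun 14→Reyes.
Total: 30 + 18 + 32 + 34 + 16 + 34 + 30 + 32 + 32 + 30 + 18 + 16 = $322.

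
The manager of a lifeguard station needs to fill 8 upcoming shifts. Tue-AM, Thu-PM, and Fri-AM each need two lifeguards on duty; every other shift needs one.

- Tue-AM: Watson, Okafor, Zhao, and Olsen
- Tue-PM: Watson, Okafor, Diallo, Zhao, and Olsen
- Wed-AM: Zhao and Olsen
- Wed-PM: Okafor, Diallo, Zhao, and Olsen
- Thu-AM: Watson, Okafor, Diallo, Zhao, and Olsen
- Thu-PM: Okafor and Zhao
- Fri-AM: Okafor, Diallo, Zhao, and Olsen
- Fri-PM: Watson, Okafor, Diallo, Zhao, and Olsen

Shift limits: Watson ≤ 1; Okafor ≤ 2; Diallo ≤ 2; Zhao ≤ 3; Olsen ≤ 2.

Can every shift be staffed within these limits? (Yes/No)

No

Total capacity is 1+2+2+3+2 = 10 but 11 worker-slots are needed — infeasible.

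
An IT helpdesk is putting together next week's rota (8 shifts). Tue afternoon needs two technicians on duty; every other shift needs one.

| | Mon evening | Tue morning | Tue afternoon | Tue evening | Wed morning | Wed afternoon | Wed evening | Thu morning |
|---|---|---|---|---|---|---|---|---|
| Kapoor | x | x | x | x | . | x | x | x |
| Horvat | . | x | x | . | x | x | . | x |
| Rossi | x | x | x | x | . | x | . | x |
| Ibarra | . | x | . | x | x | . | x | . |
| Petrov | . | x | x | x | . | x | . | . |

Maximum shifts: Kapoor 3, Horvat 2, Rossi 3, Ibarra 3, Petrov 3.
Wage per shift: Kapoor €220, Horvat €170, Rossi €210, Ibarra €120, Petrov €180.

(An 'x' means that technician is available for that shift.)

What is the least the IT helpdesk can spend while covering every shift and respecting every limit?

Picking the cheapest available technician for each shift independently would cost €1380, but that ignores the shift limits.
An optimal schedule: Mon evening→Rossi, Tue morning→Petrov, Tue afternoon→Horvat+Petrov, Tue evening→Ibarra, Wed morning→Ibarra, Wed afternoon→Petrov, Wed evening→Ibarra, Thu morning→Horvat.
Total: 210 + 180 + 170 + 180 + 120 + 120 + 180 + 120 + 170 = €1450.

€1450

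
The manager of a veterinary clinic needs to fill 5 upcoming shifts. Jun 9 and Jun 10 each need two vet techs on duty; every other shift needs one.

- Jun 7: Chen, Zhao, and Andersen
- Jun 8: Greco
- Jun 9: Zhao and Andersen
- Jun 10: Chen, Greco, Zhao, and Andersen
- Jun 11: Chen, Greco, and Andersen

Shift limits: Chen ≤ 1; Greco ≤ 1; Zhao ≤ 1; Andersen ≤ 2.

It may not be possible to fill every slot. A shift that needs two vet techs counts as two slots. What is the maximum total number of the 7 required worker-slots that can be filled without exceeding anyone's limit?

Total capacity across all vet techs is 1+1+1+2 = 5, and 7 slots are needed, so at most 5 can be filled.
An assignment achieving 5: Jun 7→Chen, Jun 8→Greco, Jun 9→Zhao+Andersen, Jun 11→Andersen.
Loads: Chen 1/1, Greco 1/1, Zhao 1/1, Andersen 2/2.

5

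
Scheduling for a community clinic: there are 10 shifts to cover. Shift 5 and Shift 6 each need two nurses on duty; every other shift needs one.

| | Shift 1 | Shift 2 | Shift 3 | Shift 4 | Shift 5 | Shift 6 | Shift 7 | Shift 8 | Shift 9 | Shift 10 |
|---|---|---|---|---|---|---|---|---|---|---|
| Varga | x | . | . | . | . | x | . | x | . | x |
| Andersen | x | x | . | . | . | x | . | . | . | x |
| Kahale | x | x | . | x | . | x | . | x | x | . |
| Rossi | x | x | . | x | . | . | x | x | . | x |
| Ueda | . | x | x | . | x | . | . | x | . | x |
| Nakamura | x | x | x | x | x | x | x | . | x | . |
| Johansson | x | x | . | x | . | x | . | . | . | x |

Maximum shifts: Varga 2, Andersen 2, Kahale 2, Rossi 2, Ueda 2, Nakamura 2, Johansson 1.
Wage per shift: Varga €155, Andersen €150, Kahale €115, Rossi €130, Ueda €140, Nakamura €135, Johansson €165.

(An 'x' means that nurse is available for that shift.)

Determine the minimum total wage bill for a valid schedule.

Shift 5 can only be covered by Ueda and Nakamura, so that assignment is forced.
Picking the cheapest available nurse for each shift independently would cost €1495, but that ignores the shift limits.
An optimal schedule: Shift 1→Varga, Shift 2→Andersen, Shift 3→Nakamura, Shift 4→Kahale, Shift 5→Nakamura+Ueda, Shift 6→Andersen+Varga, Shift 7→Rossi, Shift 8→Rossi, Shift 9→Kahale, Shift 10→Ueda.
Total: 155 + 150 + 135 + 115 + 135 + 140 + 150 + 155 + 130 + 130 + 115 + 140 = €1650.

€1650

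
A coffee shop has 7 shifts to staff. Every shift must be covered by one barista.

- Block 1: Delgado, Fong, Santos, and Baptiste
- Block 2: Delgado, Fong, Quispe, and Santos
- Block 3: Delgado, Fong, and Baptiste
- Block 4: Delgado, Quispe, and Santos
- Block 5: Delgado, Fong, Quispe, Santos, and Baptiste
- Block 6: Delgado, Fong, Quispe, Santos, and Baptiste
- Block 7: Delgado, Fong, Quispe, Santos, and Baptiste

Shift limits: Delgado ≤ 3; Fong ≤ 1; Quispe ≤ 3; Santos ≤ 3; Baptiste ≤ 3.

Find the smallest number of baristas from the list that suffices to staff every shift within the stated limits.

3

7 slots to fill and no one can take more than 3, so at least ⌈7/3⌉ = 3 baristas are needed.
Delgado, Fong, and Quispe alone can cover everything: Block 1→Delgado, Block 2→Fong, Block 3→Delgado, Block 4→Delgado, Block 5→Quispe, Block 6→Quispe, Block 7→Quispe.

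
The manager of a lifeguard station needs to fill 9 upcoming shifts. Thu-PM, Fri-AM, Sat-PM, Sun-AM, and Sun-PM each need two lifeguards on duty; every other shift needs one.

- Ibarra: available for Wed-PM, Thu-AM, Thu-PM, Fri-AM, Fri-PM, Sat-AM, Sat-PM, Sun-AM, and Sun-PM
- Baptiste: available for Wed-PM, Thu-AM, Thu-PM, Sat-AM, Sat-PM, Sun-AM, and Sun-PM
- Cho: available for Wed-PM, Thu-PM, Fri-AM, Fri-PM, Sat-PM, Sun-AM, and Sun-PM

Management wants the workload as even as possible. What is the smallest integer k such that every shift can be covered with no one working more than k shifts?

With 3 lifeguards and 14 worker-slots to fill, someone must work at least ⌈14/3⌉ = 5 shifts, so k ≥ 5.
k = 5 works: Wed-PM→Ibarra, Thu-AM→Ibarra, Thu-PM→Baptiste+Cho, Fri-AM→Ibarra+Cho, Fri-PM→Ibarra, Sat-AM→Ibarra, Sat-PM→Baptiste+Cho, Sun-AM→Baptiste+Cho, Sun-PM→Baptiste+Cho.
Loads: Ibarra 5, Baptiste 4, Cho 5 — all ≤ 5.

5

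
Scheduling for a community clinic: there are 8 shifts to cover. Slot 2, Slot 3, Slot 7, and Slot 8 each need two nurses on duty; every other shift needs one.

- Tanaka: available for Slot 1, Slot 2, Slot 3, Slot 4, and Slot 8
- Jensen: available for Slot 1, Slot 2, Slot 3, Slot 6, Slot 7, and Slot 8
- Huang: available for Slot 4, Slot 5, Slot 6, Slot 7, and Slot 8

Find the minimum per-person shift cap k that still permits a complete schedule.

With 3 nurses and 12 worker-slots to fill, someone must work at least ⌈12/3⌉ = 4 shifts, so k ≥ 4.
k = 4 works: Slot 1→Tanaka, Slot 2→Tanaka+Jensen, Slot 3→Tanaka+Jensen, Slot 4→Tanaka, Slot 5→Huang, Slot 6→Huang, Slot 7→Jensen+Huang, Slot 8→Jensen+Huang.
Loads: Tanaka 4, Jensen 4, Huang 4 — all ≤ 4.

4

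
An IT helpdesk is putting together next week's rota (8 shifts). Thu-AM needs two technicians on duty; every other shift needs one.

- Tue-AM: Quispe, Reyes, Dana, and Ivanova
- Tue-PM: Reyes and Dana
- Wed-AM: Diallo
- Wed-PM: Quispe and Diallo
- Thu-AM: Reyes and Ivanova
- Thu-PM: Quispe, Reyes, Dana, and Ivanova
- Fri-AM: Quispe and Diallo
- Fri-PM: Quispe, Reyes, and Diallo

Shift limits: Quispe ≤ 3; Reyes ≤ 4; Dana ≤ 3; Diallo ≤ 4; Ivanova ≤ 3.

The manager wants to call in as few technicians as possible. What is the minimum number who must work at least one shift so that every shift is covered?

9 slots to fill and no one can take more than 4, so at least ⌈9/4⌉ = 3 technicians are needed.
Reyes, Diallo, and Ivanova alone can cover everything: Tue-AM→Reyes, Tue-PM→Reyes, Wed-AM→Diallo, Wed-PM→Diallo, Thu-AM→Reyes+Ivanova, Thu-PM→Reyes, Fri-AM→Diallo, Fri-PM→Diallo.

3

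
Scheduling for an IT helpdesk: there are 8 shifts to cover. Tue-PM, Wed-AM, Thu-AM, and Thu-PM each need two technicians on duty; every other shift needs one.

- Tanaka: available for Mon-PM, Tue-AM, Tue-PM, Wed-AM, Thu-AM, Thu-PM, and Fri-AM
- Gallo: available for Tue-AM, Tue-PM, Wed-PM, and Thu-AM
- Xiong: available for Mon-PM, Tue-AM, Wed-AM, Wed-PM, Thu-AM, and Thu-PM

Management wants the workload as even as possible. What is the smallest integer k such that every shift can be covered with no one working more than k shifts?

4

With 3 technicians and 12 worker-slots to fill, someone must work at least ⌈12/3⌉ = 4 shifts, so k ≥ 4.
k = 4 works: Mon-PM→Xiong, Tue-AM→Gallo, Tue-PM→Tanaka+Gallo, Wed-AM→Tanaka+Xiong, Wed-PM→Gallo, Thu-AM→Gallo+Xiong, Thu-PM→Tanaka+Xiong, Fri-AM→Tanaka.
Loads: Tanaka 4, Gallo 4, Xiong 4 — all ≤ 4.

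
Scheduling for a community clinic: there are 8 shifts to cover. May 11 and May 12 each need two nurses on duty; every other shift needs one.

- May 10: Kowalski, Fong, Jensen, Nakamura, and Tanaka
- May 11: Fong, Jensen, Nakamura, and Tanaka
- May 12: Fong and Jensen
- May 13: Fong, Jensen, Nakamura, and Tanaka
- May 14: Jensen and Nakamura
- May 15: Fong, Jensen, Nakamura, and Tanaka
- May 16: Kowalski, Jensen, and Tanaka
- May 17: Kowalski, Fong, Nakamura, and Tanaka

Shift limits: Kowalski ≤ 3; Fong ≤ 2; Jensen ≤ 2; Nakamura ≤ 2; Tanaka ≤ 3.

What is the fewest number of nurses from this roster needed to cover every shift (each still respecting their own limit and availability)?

4

10 slots to fill and no one can take more than 3, so at least ⌈10/3⌉ = 4 nurses are needed.
Kowalski, Fong, Jensen, and Tanaka alone can cover everything: May 10→Kowalski, May 11→Fong+Tanaka, May 12→Fong+Jensen, May 13→Tanaka, May 14→Jensen, May 15→Tanaka, May 16→Kowalski, May 17→Kowalski.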